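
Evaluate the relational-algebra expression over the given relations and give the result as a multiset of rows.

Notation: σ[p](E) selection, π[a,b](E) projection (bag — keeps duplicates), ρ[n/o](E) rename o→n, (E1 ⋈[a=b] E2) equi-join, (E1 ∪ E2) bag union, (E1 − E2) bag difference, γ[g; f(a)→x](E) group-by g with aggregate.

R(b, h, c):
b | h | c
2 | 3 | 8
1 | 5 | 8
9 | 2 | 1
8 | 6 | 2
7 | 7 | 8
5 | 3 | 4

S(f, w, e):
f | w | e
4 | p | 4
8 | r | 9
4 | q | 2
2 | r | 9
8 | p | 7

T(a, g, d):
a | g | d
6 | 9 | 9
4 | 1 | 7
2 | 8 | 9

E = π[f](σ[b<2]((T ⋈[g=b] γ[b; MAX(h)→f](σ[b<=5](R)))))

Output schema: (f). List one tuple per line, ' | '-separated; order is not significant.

Per-node cardinality:
  T → 3
  R → 6
  σ[b<=5](R) → 3
  γ[b; MAX(h)→f](σ[b<=5](R)) → 3
  (T ⋈[g=b] γ[b; MAX(h)→f](σ[b<=5](R))) → 1
  σ[b<2]((T ⋈[g=b] γ[b; MAX(h)→f](σ[b<=5](R)))) → 1
  π[f](σ[b<2]((T ⋈[g=b] γ[b; MAX(h)→f](σ[b<=5](R))))) → 1

== RESULT ==
f
5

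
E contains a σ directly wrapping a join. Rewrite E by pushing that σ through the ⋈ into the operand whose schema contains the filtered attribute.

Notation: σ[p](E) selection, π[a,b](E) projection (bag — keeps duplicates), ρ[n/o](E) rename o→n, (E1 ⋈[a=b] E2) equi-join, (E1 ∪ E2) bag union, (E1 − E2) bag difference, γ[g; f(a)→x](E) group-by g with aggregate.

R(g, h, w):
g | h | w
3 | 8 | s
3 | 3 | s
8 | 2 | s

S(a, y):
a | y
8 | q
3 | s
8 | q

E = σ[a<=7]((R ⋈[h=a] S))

σ filters on a, owned by the right side.
E' = (R ⋈[h=a] σ[a<=7](S))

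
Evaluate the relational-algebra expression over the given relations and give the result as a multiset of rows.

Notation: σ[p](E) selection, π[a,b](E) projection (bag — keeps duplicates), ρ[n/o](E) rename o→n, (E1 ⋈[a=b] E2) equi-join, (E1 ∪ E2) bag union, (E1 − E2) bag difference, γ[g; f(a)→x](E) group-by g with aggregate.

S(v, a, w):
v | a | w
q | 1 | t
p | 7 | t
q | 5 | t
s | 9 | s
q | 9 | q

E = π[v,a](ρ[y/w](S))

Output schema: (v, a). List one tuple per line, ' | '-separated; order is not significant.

Per-node cardinality:
  S → 5
  ρ[y/w](S) → 5
  π[v,a](ρ[y/w](S)) → 5

== RESULT ==
v | a
p | 7
q | 1
q | 5
q | 9
s | 9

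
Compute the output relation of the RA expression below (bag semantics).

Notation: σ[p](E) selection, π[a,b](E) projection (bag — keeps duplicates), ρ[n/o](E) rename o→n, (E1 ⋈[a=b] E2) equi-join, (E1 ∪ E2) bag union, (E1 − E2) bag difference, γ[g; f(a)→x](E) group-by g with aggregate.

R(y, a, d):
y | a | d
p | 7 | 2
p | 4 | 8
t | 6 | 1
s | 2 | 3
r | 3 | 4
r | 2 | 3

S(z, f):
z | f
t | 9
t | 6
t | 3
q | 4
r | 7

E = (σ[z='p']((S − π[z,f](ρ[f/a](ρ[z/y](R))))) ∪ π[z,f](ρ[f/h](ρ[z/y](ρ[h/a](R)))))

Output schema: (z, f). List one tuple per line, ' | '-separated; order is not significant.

Subexpression sizes:
  S → 5
  R → 6
  ρ[z/y](R) → 6
  ρ[f/a](ρ[z/y](R)) → 6
  π[z,f](ρ[f/a](ρ[z/y](R))) → 6
  (S − π[z,f](ρ[f/a](ρ[z/y](R)))) → 4
  σ[z='p']((S − π[z,f](ρ[f/a](ρ[z/y](R))))) → 0
  R → 6
  ρ[h/a](R) → 6
  ρ[z/y](ρ[h/a](R)) → 6
  ρ[f/h](ρ[z/y](ρ[h/a](R))) → 6
  π[z,f](ρ[f/h](ρ[z/y](ρ[h/a](R)))) → 6
  (σ[z='p']((S − π[z,f](ρ[f/a](ρ[z/y](R))))) ∪ π[z,f](ρ[f/h](ρ[z/y](ρ[h/a](R))))) → 6

== RESULT ==
z | f
p | 4
p | 7
r | 2
r | 3
s | 2
t | 6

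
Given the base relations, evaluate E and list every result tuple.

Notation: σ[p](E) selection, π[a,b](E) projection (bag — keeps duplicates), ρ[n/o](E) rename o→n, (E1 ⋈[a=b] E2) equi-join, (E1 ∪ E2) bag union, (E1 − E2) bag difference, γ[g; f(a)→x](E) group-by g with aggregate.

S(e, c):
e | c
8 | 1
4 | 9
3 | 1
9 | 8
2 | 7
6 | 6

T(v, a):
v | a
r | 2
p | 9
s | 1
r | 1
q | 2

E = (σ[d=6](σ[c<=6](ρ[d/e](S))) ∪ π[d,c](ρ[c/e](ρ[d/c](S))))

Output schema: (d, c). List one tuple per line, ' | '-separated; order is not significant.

Per-node cardinality:
  S → 6
  ρ[d/e](S) → 6
  σ[c<=6](ρ[d/e](S)) → 3
  σ[d=6](σ[c<=6](ρ[d/e](S))) → 1
  S → 6
  ρ[d/c](S) → 6
  ρ[c/e](ρ[d/c](S)) → 6
  π[d,c](ρ[c/e](ρ[d/c](S))) → 6
  (σ[d=6](σ[c<=6](ρ[d/e](S))) ∪ π[d,c](ρ[c/e](ρ[d/c](S)))) → 7

== RESULT ==
d | c
1 | 3
1 | 8
6 | 6
6 | 6
7 | 2
8 | 9
9 | 4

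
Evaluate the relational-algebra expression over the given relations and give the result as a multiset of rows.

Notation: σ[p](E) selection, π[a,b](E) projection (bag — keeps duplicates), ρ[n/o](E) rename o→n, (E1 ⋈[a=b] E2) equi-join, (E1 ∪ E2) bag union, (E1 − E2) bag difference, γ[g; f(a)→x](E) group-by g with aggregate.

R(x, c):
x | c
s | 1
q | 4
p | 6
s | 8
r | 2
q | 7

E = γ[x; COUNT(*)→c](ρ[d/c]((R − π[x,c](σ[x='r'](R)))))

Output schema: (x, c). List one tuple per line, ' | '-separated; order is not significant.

Row counts bottom-up:
  R → 6
  R → 6
  σ[x='r'](R) → 1
  π[x,c](σ[x='r'](R)) → 1
  (R − π[x,c](σ[x='r'](R))) → 5
  ρ[d/c]((R − π[x,c](σ[x='r'](R)))) → 5
  γ[x; COUNT(*)→c](ρ[d/c]((R − π[x,c](σ[x='r'](R))))) → 3

== RESULT ==
x | c
p | 1
q | 2
s | 2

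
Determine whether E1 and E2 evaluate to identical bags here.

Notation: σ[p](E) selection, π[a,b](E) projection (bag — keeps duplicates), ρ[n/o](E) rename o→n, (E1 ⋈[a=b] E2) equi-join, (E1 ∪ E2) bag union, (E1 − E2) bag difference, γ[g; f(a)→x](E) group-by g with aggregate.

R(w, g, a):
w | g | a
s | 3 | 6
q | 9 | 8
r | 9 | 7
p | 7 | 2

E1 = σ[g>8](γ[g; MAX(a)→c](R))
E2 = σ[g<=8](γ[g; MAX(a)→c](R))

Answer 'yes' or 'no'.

E1 per-node cardinality:
  R → 4
  γ[g; MAX(a)→c](R) → 3
  σ[g>8](γ[g; MAX(a)→c](R)) → 1
E2 per-node cardinality:
  R → 4
  γ[g; MAX(a)→c](R) → 3
  σ[g<=8](γ[g; MAX(a)→c](R)) → 2

E1 result:
g | c
9 | 8
E2 result:
g | c
3 | 6
7 | 2
Witness: (9, 8) appears 1× in E1 but 0× in E2.

no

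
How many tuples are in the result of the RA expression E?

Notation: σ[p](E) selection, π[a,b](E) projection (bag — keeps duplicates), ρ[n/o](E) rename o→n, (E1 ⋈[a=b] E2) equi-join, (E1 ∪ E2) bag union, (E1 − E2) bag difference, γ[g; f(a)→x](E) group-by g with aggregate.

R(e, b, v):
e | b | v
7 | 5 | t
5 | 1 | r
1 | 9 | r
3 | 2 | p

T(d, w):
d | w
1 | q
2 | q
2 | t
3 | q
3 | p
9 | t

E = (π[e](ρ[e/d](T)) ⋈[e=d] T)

Subexpression sizes:
  T → 6
  ρ[e/d](T) → 6
  π[e](ρ[e/d](T)) → 6
  T → 6
  (π[e](ρ[e/d](T)) ⋈[e=d] T) → 10

|E| = 10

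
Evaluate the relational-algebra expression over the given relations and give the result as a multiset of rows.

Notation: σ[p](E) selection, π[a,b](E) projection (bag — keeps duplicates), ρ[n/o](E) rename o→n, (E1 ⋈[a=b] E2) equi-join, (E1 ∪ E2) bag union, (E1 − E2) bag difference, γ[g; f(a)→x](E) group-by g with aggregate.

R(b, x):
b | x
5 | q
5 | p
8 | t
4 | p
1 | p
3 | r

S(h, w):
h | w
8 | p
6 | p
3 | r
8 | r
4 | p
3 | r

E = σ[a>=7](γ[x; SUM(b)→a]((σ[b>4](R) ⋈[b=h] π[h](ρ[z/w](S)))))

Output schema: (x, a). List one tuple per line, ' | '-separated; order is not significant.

Row counts bottom-up:
  R → 6
  σ[b>4](R) → 3
  S → 6
  ρ[z/w](S) → 6
  π[h](ρ[z/w](S)) → 6
  (σ[b>4](R) ⋈[b=h] π[h](ρ[z/w](S))) → 2
  γ[x; SUM(b)→a]((σ[b>4](R) ⋈[b=h] π[h](ρ[z/w](S)))) → 1
  σ[a>=7](γ[x; SUM(b)→a]((σ[b>4](R) ⋈[b=h] π[h](ρ[z/w](S))))) → 1

== RESULT ==
x | a
t | 16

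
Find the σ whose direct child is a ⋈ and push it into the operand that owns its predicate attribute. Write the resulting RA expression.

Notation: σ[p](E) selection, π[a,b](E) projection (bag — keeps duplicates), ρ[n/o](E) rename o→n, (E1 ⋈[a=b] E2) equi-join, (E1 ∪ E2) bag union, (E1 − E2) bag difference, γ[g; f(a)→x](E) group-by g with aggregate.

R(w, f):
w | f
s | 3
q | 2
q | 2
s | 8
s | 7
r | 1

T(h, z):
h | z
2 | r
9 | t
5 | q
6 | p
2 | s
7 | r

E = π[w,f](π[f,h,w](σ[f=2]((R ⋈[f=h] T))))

σ filters on f, owned by the left side.
E' = π[w,f](π[f,h,w]((σ[f=2](R) ⋈[f=h] T)))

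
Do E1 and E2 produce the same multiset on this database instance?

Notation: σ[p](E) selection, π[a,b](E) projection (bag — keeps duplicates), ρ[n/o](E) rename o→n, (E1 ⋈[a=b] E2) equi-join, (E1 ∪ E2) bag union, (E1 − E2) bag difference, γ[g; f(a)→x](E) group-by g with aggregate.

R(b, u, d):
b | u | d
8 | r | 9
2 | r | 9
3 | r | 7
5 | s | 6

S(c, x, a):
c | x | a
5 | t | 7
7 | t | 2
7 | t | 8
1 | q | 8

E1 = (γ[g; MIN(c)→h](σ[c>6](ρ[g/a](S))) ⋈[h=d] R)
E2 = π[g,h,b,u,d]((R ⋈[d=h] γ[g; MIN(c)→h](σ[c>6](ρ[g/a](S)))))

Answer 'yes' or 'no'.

E1 per-node cardinality:
  S → 4
  ρ[g/a](S) → 4
  σ[c>6](ρ[g/a](S)) → 2
  γ[g; MIN(c)→h](σ[c>6](ρ[g/a](S))) → 2
  R → 4
  (γ[g; MIN(c)→h](σ[c>6](ρ[g/a](S))) ⋈[h=d] R) → 2
E2 per-node cardinality:
  R → 4
  S → 4
  ρ[g/a](S) → 4
  σ[c>6](ρ[g/a](S)) → 2
  γ[g; MIN(c)→h](σ[c>6](ρ[g/a](S))) → 2
  (R ⋈[d=h] γ[g; MIN(c)→h](σ[c>6](ρ[g/a](S)))) → 2
  π[g,h,b,u,d]((R ⋈[d=h] γ[g; MIN(c)→h](σ[c>6](ρ[g/a](S))))) → 2

E1 and E2 produce the same multiset:
g | h | b | u | d
2 | 7 | 3 | r | 7
8 | 7 | 3 | r | 7

yes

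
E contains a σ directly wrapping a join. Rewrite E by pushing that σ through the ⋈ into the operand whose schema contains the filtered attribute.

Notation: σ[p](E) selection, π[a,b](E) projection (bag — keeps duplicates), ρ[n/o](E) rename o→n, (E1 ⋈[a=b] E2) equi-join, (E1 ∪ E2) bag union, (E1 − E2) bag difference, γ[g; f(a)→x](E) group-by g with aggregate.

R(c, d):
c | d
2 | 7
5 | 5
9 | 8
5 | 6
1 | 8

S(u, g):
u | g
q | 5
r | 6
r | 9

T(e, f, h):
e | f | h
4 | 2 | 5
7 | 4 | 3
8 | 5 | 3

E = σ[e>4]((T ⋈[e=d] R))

σ filters on e, owned by the left side.
E' = (σ[e>4](T) ⋈[e=d] R)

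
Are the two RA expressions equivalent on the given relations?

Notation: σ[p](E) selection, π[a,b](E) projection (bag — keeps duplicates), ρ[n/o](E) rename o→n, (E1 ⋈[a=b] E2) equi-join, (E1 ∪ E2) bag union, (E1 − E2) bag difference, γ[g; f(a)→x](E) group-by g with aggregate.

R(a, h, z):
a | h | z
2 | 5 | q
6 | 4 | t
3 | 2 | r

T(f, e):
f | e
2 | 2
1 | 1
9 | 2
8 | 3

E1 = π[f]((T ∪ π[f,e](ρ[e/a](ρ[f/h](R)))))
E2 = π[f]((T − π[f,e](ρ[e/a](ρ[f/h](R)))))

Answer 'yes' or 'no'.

E1 per-node cardinality:
  T → 4
  R → 3
  ρ[f/h](R) → 3
  ρ[e/a](ρ[f/h](R)) → 3
  π[f,e](ρ[e/a](ρ[f/h](R))) → 3
  (T ∪ π[f,e](ρ[e/a](ρ[f/h](R)))) → 7
  π[f]((T ∪ π[f,e](ρ[e/a](ρ[f/h](R))))) → 7
E2 per-node cardinality:
  T → 4
  R → 3
  ρ[f/h](R) → 3
  ρ[e/a](ρ[f/h](R)) → 3
  π[f,e](ρ[e/a](ρ[f/h](R))) → 3
  (T − π[f,e](ρ[e/a](ρ[f/h](R)))) → 4
  π[f]((T − π[f,e](ρ[e/a](ρ[f/h](R))))) → 4

E1 result:
f
1
2
2
4
5
8
9
E2 result:
f
1
2
8
9
Witness: (2,) appears 2× in E1 but 1× in E2.

no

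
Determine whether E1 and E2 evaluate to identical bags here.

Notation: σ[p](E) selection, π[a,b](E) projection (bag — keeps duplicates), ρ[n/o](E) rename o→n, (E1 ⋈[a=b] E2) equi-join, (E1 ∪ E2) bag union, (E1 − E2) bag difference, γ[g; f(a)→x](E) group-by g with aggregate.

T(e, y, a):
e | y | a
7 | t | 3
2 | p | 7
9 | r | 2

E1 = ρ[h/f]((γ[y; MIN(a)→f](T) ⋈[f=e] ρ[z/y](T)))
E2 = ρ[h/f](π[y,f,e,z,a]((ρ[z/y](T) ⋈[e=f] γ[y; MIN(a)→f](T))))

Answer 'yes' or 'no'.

E1 stepwise |·|:
  T → 3
  γ[y; MIN(a)→f](T) → 3
  T → 3
  ρ[z/y](T) → 3
  (γ[y; MIN(a)→f](T) ⋈[f=e] ρ[z/y](T)) → 2
  ρ[h/f]((γ[y; MIN(a)→f](T) ⋈[f=e] ρ[z/y](T))) → 2
E2 stepwise |·|:
  T → 3
  ρ[z/y](T) → 3
  T → 3
  γ[y; MIN(a)→f](T) → 3
  (ρ[z/y](T) ⋈[e=f] γ[y; MIN(a)→f](T)) → 2
  π[y,f,e,z,a]((ρ[z/y](T) ⋈[e=f] γ[y; MIN(a)→f](T))) → 2
  ρ[h/f](π[y,f,e,z,a]((ρ[z/y](T) ⋈[e=f] γ[y; MIN(a)→f](T)))) → 2

E1 and E2 produce the same multiset:
y | h | e | z | a
p | 7 | 7 | t | 3
r | 2 | 2 | p | 7

yes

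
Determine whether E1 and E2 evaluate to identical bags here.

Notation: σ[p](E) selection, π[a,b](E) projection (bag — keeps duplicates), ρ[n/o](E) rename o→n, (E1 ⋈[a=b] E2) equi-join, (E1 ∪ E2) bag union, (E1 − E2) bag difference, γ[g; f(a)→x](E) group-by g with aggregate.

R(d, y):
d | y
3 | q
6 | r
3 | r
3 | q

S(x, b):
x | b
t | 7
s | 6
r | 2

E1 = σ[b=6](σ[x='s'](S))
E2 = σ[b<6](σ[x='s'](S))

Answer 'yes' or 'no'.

E1 row counts bottom-up:
  S → 3
  σ[x='s'](S) → 1
  σ[b=6](σ[x='s'](S)) → 1
E2 row counts bottom-up:
  S → 3
  σ[x='s'](S) → 1
  σ[b<6](σ[x='s'](S)) → 0

E1 result:
x | b
s | 6
E2 result:
x | b
(0 rows)
Witness: ('s', 6) appears 1× in E1 but 0× in E2.

no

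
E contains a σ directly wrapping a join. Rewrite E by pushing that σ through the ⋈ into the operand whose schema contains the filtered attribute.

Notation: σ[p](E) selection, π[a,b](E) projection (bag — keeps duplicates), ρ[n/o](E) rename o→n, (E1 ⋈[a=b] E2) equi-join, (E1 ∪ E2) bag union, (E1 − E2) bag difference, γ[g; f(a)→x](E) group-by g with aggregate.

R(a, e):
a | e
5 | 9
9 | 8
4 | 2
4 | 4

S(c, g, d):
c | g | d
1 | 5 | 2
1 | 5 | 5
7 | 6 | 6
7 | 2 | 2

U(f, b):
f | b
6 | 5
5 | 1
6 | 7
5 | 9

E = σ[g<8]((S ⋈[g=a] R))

σ filters on g, owned by the left side.
E' = (σ[g<8](S) ⋈[g=a] R)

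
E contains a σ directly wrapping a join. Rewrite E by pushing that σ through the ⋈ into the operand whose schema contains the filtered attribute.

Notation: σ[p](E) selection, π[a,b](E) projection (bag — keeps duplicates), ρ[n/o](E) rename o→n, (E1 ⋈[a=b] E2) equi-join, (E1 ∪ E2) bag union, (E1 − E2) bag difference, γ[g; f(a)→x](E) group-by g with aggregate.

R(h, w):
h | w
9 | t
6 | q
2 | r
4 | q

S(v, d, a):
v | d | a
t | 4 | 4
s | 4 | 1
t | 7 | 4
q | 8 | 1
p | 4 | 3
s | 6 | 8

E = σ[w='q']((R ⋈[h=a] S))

σ filters on w, owned by the left side.
E' = (σ[w='q'](R) ⋈[h=a] S)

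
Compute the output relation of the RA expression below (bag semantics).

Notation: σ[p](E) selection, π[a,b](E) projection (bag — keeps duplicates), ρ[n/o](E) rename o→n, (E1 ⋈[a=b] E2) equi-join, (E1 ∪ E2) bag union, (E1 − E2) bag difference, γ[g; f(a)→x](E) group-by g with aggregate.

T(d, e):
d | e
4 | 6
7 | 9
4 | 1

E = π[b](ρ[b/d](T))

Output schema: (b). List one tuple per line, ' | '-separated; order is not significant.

Subexpression sizes:
  T → 3
  ρ[b/d](T) → 3
  π[b](ρ[b/d](T)) → 3

== RESULT ==
b
4
4
7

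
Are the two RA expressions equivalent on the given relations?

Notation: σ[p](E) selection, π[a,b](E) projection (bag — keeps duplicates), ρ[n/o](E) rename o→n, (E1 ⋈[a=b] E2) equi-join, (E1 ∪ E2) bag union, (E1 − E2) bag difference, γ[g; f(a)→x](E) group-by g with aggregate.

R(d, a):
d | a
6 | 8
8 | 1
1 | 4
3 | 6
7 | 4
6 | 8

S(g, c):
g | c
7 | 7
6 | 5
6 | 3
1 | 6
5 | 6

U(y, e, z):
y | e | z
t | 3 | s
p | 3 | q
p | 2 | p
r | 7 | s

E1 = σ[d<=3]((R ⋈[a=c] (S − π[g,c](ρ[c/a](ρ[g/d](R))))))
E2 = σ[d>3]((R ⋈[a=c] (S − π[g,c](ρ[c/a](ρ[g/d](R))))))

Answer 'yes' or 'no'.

E1 subexpression sizes:
  R → 6
  S → 5
  R → 6
  ρ[g/d](R) → 6
  ρ[c/a](ρ[g/d](R)) → 6
  π[g,c](ρ[c/a](ρ[g/d](R))) → 6
  (S − π[g,c](ρ[c/a](ρ[g/d](R)))) → 5
  (R ⋈[a=c] (S − π[g,c](ρ[c/a](ρ[g/d](R))))) → 2
  σ[d<=3]((R ⋈[a=c] (S − π[g,c](ρ[c/a](ρ[g/d](R)))))) → 2
E2 subexpression sizes:
  R → 6
  S → 5
  R → 6
  ρ[g/d](R) → 6
  ρ[c/a](ρ[g/d](R)) → 6
  π[g,c](ρ[c/a](ρ[g/d](R))) → 6
  (S − π[g,c](ρ[c/a](ρ[g/d](R)))) → 5
  (R ⋈[a=c] (S − π[g,c](ρ[c/a](ρ[g/d](R))))) → 2
  σ[d>3]((R ⋈[a=c] (S − π[g,c](ρ[c/a](ρ[g/d](R)))))) → 0

E1 result:
d | a | g | c
3 | 6 | 1 | 6
3 | 6 | 5 | 6
E2 result:
d | a | g | c
(0 rows)
Witness: (3, 6, 1, 6) appears 1× in E1 but 0× in E2.

no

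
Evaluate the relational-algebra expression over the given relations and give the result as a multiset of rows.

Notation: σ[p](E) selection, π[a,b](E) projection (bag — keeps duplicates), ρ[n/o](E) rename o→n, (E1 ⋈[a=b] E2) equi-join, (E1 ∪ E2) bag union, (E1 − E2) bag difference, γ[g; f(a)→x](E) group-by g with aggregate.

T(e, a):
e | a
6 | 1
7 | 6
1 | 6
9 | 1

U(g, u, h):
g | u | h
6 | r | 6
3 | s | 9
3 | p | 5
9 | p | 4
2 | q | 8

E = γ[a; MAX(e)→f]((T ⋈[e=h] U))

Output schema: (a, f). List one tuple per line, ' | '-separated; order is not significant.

Per-node cardinality:
  T → 4
  U → 5
  (T ⋈[e=h] U) → 2
  γ[a; MAX(e)→f]((T ⋈[e=h] U)) → 1

== RESULT ==
a | f
1 | 9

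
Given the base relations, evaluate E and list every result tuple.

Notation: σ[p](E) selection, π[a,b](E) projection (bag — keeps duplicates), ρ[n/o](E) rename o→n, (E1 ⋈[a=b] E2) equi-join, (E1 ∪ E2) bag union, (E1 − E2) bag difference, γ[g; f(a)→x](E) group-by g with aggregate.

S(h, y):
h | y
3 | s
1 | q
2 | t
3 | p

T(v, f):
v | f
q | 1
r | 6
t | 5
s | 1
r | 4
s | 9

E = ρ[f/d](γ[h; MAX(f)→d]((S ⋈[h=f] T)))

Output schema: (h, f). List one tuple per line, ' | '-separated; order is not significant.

Subexpression sizes:
  S → 4
  T → 6
  (S ⋈[h=f] T) → 2
  γ[h; MAX(f)→d]((S ⋈[h=f] T)) → 1
  ρ[f/d](γ[h; MAX(f)→d]((S ⋈[h=f] T))) → 1

== RESULT ==
h | f
1 | 1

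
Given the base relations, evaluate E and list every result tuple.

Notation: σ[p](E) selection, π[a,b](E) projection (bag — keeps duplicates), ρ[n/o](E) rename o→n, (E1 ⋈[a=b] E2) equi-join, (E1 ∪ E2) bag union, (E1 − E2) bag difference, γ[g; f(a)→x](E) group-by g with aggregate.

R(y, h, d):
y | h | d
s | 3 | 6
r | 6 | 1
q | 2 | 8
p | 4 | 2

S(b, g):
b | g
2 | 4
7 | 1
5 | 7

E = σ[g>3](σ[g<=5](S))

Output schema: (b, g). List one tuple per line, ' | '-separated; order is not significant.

Subexpression sizes:
  S → 3
  σ[g<=5](S) → 2
  σ[g>3](σ[g<=5](S)) → 1

== RESULT ==
b | g
2 | 4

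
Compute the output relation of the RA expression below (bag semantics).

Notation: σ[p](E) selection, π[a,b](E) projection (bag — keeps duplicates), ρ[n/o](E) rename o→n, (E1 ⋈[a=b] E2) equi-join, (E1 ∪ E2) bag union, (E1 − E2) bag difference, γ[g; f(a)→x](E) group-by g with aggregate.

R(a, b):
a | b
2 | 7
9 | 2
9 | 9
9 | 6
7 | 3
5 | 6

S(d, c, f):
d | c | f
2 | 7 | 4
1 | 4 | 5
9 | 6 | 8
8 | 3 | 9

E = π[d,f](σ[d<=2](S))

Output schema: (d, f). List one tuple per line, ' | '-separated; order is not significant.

Per-node cardinality:
  S → 4
  σ[d<=2](S) → 2
  π[d,f](σ[d<=2](S)) → 2

== RESULT ==
d | f
1 | 5
2 | 4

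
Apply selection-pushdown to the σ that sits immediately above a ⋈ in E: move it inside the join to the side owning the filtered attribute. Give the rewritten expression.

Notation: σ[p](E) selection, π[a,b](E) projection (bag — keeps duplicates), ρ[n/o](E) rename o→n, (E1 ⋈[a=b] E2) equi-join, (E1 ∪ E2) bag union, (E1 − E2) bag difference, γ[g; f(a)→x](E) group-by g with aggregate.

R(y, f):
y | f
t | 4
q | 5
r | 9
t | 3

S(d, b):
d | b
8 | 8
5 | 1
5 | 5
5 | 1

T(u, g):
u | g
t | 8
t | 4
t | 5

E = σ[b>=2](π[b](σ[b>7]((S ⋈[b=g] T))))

σ filters on b, owned by the left side.
E' = σ[b>=2](π[b]((σ[b>7](S) ⋈[b=g] T)))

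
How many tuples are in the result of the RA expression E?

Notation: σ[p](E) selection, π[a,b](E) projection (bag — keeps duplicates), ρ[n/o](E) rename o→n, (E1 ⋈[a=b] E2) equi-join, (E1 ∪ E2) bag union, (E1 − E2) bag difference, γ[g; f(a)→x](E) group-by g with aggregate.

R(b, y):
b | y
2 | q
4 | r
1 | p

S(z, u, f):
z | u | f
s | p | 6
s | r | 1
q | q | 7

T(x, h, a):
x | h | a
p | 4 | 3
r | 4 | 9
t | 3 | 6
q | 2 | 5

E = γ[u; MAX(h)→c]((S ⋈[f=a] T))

Per-node cardinality:
  S → 3
  T → 4
  (S ⋈[f=a] T) → 1
  γ[u; MAX(h)→c]((S ⋈[f=a] T)) → 1

|E| = 1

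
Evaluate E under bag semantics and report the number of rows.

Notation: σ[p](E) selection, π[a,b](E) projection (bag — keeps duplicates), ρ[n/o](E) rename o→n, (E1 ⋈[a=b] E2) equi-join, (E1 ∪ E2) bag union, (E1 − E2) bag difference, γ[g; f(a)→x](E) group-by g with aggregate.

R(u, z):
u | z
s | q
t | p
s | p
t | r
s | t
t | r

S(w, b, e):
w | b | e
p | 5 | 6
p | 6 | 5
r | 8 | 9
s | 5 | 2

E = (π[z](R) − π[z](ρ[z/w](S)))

Stepwise |·|:
  R → 6
  π[z](R) → 6
  S → 4
  ρ[z/w](S) → 4
  π[z](ρ[z/w](S)) → 4
  (π[z](R) − π[z](ρ[z/w](S))) → 3

|E| = 3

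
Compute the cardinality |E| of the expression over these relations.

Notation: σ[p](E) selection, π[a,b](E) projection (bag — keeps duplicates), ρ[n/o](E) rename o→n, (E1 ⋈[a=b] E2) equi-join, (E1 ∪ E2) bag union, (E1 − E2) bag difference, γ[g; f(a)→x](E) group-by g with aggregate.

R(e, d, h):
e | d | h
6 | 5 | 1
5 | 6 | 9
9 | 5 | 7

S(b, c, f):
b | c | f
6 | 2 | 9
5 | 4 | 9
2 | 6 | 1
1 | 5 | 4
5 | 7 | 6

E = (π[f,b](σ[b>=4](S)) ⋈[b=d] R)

Stepwise |·|:
  S → 5
  σ[b>=4](S) → 3
  π[f,b](σ[b>=4](S)) → 3
  R → 3
  (π[f,b](σ[b>=4](S)) ⋈[b=d] R) → 5

|E| = 5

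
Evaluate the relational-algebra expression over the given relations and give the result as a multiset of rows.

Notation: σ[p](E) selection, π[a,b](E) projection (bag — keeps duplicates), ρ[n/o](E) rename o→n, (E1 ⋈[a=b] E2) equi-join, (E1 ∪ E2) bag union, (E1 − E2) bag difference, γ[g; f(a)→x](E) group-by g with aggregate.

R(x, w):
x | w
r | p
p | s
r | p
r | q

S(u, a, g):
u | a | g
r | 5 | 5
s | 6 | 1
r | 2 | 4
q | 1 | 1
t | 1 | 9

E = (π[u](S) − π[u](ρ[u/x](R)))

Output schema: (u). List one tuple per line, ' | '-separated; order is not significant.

Row counts bottom-up:
  S → 5
  π[u](S) → 5
  R → 4
  ρ[u/x](R) → 4
  π[u](ρ[u/x](R)) → 4
  (π[u](S) − π[u](ρ[u/x](R))) → 3

== RESULT ==
u
q
s
t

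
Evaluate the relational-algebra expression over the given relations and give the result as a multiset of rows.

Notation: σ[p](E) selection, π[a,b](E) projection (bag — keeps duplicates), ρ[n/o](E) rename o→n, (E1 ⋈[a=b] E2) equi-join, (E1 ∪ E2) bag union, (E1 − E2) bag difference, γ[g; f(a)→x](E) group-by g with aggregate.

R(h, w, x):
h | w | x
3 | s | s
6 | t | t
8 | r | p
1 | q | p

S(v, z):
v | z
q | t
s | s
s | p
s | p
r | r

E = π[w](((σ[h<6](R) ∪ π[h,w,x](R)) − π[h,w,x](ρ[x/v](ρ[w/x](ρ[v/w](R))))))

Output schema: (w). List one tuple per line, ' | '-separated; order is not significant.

Subexpression sizes:
  R → 4
  σ[h<6](R) → 2
  R → 4
  π[h,w,x](R) → 4
  (σ[h<6](R) ∪ π[h,w,x](R)) → 6
  R → 4
  ρ[v/w](R) → 4
  ρ[w/x](ρ[v/w](R)) → 4
  ρ[x/v](ρ[w/x](ρ[v/w](R))) → 4
  π[h,w,x](ρ[x/v](ρ[w/x](ρ[v/w](R)))) → 4
  ((σ[h<6](R) ∪ π[h,w,x](R)) − π[h,w,x](ρ[x/v](ρ[w/x](ρ[v/w](R))))) → 4
  π[w](((σ[h<6](R) ∪ π[h,w,x](R)) − π[h,w,x](ρ[x/v](ρ[w/x](ρ[v/w](R)))))) → 4

== RESULT ==
w
q
q
r
s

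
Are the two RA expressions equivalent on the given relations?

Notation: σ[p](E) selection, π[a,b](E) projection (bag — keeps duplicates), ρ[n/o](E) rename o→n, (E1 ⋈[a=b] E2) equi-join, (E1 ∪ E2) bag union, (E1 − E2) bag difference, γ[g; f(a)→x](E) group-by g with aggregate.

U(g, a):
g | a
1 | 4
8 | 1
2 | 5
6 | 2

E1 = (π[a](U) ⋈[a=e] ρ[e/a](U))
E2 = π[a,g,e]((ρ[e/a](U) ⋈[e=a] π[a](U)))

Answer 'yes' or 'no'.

E1 stepwise |·|:
  U → 4
  π[a](U) → 4
  U → 4
  ρ[e/a](U) → 4
  (π[a](U) ⋈[a=e] ρ[e/a](U)) → 4
E2 stepwise |·|:
  U → 4
  ρ[e/a](U) → 4
  U → 4
  π[a](U) → 4
  (ρ[e/a](U) ⋈[e=a] π[a](U)) → 4
  π[a,g,e]((ρ[e/a](U) ⋈[e=a] π[a](U))) → 4

E1 and E2 produce the same multiset:
a | g | e
1 | 8 | 1
2 | 6 | 2
4 | 1 | 4
5 | 2 | 5

yes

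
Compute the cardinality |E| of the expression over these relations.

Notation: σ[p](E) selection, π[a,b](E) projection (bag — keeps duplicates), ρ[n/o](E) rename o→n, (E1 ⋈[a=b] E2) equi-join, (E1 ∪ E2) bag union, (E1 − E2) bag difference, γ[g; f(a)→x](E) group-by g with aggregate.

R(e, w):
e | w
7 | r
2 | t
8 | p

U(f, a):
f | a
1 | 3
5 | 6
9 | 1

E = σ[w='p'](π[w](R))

Stepwise |·|:
  R → 3
  π[w](R) → 3
  σ[w='p'](π[w](R)) → 1

|E| = 1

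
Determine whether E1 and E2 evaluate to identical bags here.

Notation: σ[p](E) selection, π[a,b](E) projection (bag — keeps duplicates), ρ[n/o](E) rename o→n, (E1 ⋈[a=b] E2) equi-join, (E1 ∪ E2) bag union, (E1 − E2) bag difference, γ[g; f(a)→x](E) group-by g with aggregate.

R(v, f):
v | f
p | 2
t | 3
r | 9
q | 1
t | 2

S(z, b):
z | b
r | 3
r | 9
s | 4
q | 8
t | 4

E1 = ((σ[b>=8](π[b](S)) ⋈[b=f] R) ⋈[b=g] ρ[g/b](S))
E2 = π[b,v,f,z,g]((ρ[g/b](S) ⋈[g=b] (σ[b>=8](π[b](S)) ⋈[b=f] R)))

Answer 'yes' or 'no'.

E1 subexpression sizes:
  S → 5
  π[b](S) → 5
  σ[b>=8](π[b](S)) → 2
  R → 5
  (σ[b>=8](π[b](S)) ⋈[b=f] R) → 1
  S → 5
  ρ[g/b](S) → 5
  ((σ[b>=8](π[b](S)) ⋈[b=f] R) ⋈[b=g] ρ[g/b](S)) → 1
E2 subexpression sizes:
  S → 5
  ρ[g/b](S) → 5
  S → 5
  π[b](S) → 5
  σ[b>=8](π[b](S)) → 2
  R → 5
  (σ[b>=8](π[b](S)) ⋈[b=f] R) → 1
  (ρ[g/b](S) ⋈[g=b] (σ[b>=8](π[b](S)) ⋈[b=f] R)) → 1
  π[b,v,f,z,g]((ρ[g/b](S) ⋈[g=b] (σ[b>=8](π[b](S)) ⋈[b=f] R))) → 1

E1 and E2 produce the same multiset:
b | v | f | z | g
9 | r | 9 | r | 9

yes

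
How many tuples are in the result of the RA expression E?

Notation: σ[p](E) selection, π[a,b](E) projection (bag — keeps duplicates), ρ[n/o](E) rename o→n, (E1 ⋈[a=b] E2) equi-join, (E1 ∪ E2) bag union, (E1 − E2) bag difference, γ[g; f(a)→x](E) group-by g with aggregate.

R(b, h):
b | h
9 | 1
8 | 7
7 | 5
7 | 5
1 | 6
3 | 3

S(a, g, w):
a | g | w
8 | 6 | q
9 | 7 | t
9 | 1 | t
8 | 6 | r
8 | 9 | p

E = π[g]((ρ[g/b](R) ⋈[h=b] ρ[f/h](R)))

Row counts bottom-up:
  R → 6
  ρ[g/b](R) → 6
  R → 6
  ρ[f/h](R) → 6
  (ρ[g/b](R) ⋈[h=b] ρ[f/h](R)) → 4
  π[g]((ρ[g/b](R) ⋈[h=b] ρ[f/h](R))) → 4

|E| = 4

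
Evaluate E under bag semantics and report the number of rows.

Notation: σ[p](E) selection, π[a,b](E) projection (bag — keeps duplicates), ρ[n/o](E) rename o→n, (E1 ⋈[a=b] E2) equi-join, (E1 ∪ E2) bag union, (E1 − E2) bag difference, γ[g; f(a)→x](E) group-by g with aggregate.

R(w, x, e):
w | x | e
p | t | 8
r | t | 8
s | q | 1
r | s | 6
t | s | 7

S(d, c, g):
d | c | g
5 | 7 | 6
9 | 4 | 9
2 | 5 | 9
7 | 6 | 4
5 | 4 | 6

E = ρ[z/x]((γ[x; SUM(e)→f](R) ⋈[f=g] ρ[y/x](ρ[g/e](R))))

Stepwise |·|:
  R → 5
  γ[x; SUM(e)→f](R) → 3
  R → 5
  ρ[g/e](R) → 5
  ρ[y/x](ρ[g/e](R)) → 5
  (γ[x; SUM(e)→f](R) ⋈[f=g] ρ[y/x](ρ[g/e](R))) → 1
  ρ[z/x]((γ[x; SUM(e)→f](R) ⋈[f=g] ρ[y/x](ρ[g/e](R)))) → 1

|E| = 1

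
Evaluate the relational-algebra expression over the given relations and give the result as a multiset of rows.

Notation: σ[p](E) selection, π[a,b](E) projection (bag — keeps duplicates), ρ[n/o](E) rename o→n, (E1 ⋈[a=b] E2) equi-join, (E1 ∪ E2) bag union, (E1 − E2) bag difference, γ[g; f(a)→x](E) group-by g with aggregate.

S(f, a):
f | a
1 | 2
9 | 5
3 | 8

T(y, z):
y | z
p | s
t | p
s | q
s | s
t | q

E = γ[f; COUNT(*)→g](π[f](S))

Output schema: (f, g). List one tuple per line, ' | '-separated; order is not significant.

Row counts bottom-up:
  S → 3
  π[f](S) → 3
  γ[f; COUNT(*)→g](π[f](S)) → 3

== RESULT ==
f | g
1 | 1
3 | 1
9 | 1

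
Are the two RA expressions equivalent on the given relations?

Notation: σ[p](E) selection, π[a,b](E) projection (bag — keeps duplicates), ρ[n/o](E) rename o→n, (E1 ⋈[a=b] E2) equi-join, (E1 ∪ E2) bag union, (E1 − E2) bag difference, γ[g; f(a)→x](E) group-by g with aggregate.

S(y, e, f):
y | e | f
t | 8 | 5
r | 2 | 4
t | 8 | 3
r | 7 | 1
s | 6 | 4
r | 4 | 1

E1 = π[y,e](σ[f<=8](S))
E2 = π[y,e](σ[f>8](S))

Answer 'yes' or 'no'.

E1 subexpression sizes:
  S → 6
  σ[f<=8](S) → 6
  π[y,e](σ[f<=8](S)) → 6
E2 subexpression sizes:
  S → 6
  σ[f>8](S) → 0
  π[y,e](σ[f>8](S)) → 0

E1 result:
y | e
r | 2
r | 4
r | 7
s | 6
t | 8
t | 8
E2 result:
y | e
(0 rows)
Witness: ('t', 8) appears 2× in E1 but 0× in E2.

no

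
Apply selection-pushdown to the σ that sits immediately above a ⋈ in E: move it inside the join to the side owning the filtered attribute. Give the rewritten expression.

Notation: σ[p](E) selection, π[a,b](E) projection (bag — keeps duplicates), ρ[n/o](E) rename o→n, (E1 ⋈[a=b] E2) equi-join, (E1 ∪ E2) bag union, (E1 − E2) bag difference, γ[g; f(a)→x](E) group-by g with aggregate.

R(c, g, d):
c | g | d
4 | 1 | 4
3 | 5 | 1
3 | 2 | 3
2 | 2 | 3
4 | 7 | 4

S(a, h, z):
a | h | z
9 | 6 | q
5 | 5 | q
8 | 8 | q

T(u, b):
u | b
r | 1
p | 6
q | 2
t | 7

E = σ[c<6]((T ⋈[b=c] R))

σ filters on c, owned by the right side.
E' = (T ⋈[b=c] σ[c<6](R))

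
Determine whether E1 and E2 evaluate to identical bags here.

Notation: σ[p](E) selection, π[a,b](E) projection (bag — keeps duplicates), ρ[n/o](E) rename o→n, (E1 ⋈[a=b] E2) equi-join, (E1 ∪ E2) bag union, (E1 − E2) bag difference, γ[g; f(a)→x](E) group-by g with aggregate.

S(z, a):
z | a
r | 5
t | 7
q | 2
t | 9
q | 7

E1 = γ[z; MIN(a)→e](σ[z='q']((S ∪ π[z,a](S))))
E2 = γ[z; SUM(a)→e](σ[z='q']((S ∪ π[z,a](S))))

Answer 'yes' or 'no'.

E1 row counts bottom-up:
  S → 5
  S → 5
  π[z,a](S) → 5
  (S ∪ π[z,a](S)) → 10
  σ[z='q']((S ∪ π[z,a](S))) → 4
  γ[z; MIN(a)→e](σ[z='q']((S ∪ π[z,a](S)))) → 1
E2 row counts bottom-up:
  S → 5
  S → 5
  π[z,a](S) → 5
  (S ∪ π[z,a](S)) → 10
  σ[z='q']((S ∪ π[z,a](S))) → 4
  γ[z; SUM(a)→e](σ[z='q']((S ∪ π[z,a](S)))) → 1

E1 result:
z | e
q | 2
E2 result:
z | e
q | 18
Witness: ('q', 18) appears 0× in E1 but 1× in E2.

no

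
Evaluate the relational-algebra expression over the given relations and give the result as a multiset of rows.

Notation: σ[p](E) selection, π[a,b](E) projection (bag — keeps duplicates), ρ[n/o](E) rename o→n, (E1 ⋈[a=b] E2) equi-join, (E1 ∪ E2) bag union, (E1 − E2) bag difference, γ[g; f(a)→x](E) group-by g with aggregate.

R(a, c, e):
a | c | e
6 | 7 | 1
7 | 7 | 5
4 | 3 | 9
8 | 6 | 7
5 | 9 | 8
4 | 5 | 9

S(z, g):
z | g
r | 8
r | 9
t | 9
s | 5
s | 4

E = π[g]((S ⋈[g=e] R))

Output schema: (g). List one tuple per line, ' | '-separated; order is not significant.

Subexpression sizes:
  S → 5
  R → 6
  (S ⋈[g=e] R) → 6
  π[g]((S ⋈[g=e] R)) → 6

== RESULT ==
g
5
8
9
9
9
9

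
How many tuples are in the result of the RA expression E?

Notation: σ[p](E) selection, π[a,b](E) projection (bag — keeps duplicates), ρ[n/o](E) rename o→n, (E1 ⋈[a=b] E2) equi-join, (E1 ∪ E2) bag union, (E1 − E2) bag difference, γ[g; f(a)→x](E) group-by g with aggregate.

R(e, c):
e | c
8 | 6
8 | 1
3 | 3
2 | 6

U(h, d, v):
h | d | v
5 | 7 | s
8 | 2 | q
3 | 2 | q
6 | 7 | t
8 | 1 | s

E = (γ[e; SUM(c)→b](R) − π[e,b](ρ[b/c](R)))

Stepwise |·|:
  R → 4
  γ[e; SUM(c)→b](R) → 3
  R → 4
  ρ[b/c](R) → 4
  π[e,b](ρ[b/c](R)) → 4
  (γ[e; SUM(c)→b](R) − π[e,b](ρ[b/c](R))) → 1

|E| = 1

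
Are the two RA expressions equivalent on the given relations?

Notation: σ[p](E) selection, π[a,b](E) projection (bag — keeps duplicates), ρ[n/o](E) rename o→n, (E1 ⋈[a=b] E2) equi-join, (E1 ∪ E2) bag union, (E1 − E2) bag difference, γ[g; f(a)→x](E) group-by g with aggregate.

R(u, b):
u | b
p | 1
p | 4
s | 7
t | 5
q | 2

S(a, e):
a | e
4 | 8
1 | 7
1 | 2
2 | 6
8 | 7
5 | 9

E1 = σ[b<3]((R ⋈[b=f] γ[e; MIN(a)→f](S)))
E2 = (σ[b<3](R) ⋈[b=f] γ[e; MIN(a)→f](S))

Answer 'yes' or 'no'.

E1 stepwise |·|:
  R → 5
  S → 6
  γ[e; MIN(a)→f](S) → 5
  (R ⋈[b=f] γ[e; MIN(a)→f](S)) → 5
  σ[b<3]((R ⋈[b=f] γ[e; MIN(a)→f](S))) → 3
E2 stepwise |·|:
  R → 5
  σ[b<3](R) → 2
  S → 6
  γ[e; MIN(a)→f](S) → 5
  (σ[b<3](R) ⋈[b=f] γ[e; MIN(a)→f](S)) → 3

E1 and E2 produce the same multiset:
u | b | e | f
p | 1 | 2 | 1
p | 1 | 7 | 1
q | 2 | 6 | 2

yes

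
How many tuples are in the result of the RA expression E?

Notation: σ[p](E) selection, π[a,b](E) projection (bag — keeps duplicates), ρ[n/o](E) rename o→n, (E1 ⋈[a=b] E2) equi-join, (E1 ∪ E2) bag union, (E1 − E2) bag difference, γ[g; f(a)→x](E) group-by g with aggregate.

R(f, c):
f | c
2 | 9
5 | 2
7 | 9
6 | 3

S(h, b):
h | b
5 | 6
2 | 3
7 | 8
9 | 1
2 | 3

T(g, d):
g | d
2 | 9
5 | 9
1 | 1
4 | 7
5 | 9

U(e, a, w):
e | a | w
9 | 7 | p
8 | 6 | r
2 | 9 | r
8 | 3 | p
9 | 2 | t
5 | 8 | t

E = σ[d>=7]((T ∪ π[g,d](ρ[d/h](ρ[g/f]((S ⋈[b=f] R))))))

Subexpression sizes:
  T → 5
  S → 5
  R → 4
  (S ⋈[b=f] R) → 1
  ρ[g/f]((S ⋈[b=f] R)) → 1
  ρ[d/h](ρ[g/f]((S ⋈[b=f] R))) → 1
  π[g,d](ρ[d/h](ρ[g/f]((S ⋈[b=f] R)))) → 1
  (T ∪ π[g,d](ρ[d/h](ρ[g/f]((S ⋈[b=f] R))))) → 6
  σ[d>=7]((T ∪ π[g,d](ρ[d/h](ρ[g/f]((S ⋈[b=f] R)))))) → 4

|E| = 4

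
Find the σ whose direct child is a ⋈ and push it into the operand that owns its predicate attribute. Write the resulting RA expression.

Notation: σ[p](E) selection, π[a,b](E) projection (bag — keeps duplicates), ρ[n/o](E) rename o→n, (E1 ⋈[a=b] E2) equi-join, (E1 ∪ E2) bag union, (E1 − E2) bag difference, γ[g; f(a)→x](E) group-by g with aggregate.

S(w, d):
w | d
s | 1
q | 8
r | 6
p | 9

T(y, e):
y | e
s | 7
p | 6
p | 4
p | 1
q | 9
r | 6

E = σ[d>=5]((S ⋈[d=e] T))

σ filters on d, owned by the left side.
E' = (σ[d>=5](S) ⋈[d=e] T)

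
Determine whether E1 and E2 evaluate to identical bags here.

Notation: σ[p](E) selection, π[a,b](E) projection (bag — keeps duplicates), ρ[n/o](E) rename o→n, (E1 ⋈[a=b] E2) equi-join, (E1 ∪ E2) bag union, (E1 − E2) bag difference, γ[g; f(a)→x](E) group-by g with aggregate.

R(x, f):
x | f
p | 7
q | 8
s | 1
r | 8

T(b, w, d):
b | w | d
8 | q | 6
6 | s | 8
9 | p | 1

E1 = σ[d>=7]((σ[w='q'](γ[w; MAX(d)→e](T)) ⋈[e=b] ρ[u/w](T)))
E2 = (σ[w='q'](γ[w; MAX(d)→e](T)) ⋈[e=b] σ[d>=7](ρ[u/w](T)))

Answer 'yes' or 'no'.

E1 stepwise |·|:
  T → 3
  γ[w; MAX(d)→e](T) → 3
  σ[w='q'](γ[w; MAX(d)→e](T)) → 1
  T → 3
  ρ[u/w](T) → 3
  (σ[w='q'](γ[w; MAX(d)→e](T)) ⋈[e=b] ρ[u/w](T)) → 1
  σ[d>=7]((σ[w='q'](γ[w; MAX(d)→e](T)) ⋈[e=b] ρ[u/w](T))) → 1
E2 stepwise |·|:
  T → 3
  γ[w; MAX(d)→e](T) → 3
  σ[w='q'](γ[w; MAX(d)→e](T)) → 1
  T → 3
  ρ[u/w](T) → 3
  σ[d>=7](ρ[u/w](T)) → 1
  (σ[w='q'](γ[w; MAX(d)→e](T)) ⋈[e=b] σ[d>=7](ρ[u/w](T))) → 1

E1 and E2 produce the same multiset:
w | e | b | u | d
q | 6 | 6 | s | 8

yes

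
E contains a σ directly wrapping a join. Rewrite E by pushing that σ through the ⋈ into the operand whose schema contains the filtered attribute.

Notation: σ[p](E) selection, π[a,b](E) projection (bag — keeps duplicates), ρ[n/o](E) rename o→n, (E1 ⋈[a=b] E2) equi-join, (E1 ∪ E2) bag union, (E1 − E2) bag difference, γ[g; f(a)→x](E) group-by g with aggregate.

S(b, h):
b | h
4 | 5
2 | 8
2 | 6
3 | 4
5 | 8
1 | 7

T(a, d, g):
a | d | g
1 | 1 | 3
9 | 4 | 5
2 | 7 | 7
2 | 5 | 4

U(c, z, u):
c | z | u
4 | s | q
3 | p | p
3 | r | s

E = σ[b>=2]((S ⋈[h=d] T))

σ filters on b, owned by the left side.
E' = (σ[b>=2](S) ⋈[h=d] T)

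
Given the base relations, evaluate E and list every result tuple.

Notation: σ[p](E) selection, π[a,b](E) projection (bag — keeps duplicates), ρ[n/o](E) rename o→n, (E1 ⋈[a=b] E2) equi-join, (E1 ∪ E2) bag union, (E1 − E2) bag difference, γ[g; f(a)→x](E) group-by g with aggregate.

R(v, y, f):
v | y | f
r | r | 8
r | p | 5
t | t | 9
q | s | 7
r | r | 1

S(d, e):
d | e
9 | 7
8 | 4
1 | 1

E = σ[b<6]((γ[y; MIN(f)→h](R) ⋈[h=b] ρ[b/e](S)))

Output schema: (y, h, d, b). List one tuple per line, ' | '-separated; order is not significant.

Per-node cardinality:
  R → 5
  γ[y; MIN(f)→h](R) → 4
  S → 3
  ρ[b/e](S) → 3
  (γ[y; MIN(f)→h](R) ⋈[h=b] ρ[b/e](S)) → 2
  σ[b<6]((γ[y; MIN(f)→h](R) ⋈[h=b] ρ[b/e](S))) → 1

== RESULT ==
y | h | d | b
r | 1 | 1 | 1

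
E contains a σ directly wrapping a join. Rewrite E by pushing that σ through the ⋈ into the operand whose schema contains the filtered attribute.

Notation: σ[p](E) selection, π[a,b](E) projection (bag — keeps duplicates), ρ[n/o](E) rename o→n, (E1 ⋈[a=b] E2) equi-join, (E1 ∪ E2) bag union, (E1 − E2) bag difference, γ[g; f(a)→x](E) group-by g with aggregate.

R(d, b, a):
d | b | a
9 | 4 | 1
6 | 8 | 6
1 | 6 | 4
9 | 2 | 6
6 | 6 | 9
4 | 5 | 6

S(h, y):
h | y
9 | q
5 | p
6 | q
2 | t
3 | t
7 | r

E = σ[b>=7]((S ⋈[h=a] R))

σ filters on b, owned by the right side.
E' = (S ⋈[h=a] σ[b>=7](R))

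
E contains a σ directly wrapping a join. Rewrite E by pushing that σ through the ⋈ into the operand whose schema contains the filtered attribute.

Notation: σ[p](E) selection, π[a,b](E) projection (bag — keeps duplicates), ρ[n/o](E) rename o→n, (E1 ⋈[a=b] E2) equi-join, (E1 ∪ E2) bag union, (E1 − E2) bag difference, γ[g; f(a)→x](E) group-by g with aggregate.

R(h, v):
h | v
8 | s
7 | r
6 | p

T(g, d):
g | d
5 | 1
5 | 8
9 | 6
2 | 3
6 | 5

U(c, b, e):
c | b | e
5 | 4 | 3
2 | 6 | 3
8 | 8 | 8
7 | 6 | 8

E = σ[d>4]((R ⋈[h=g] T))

σ filters on d, owned by the right side.
E' = (R ⋈[h=g] σ[d>4](T))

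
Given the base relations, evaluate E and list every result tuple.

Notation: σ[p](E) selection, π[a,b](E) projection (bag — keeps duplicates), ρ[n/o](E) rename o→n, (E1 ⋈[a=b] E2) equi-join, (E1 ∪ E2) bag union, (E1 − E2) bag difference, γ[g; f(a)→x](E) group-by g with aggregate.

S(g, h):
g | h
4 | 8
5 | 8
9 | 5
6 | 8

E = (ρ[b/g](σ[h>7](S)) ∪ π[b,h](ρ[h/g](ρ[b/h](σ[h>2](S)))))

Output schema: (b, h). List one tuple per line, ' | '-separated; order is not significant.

Row counts bottom-up:
  S → 4
  σ[h>7](S) → 3
  ρ[b/g](σ[h>7](S)) → 3
  S → 4
  σ[h>2](S) → 4
  ρ[b/h](σ[h>2](S)) → 4
  ρ[h/g](ρ[b/h](σ[h>2](S))) → 4
  π[b,h](ρ[h/g](ρ[b/h](σ[h>2](S)))) → 4
  (ρ[b/g](σ[h>7](S)) ∪ π[b,h](ρ[h/g](ρ[b/h](σ[h>2](S))))) → 7

== RESULT ==
b | h
4 | 8
5 | 8
5 | 9
6 | 8
8 | 4
8 | 5
8 | 6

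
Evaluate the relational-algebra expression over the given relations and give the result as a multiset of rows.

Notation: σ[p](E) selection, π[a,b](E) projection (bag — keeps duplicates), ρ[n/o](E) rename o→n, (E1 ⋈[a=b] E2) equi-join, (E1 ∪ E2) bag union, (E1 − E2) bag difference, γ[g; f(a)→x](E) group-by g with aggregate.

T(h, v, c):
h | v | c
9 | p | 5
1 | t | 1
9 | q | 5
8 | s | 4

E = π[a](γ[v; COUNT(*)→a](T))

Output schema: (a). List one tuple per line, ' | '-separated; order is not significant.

Row counts bottom-up:
  T → 4
  γ[v; COUNT(*)→a](T) → 4
  π[a](γ[v; COUNT(*)→a](T)) → 4

== RESULT ==
a
1
1
1
1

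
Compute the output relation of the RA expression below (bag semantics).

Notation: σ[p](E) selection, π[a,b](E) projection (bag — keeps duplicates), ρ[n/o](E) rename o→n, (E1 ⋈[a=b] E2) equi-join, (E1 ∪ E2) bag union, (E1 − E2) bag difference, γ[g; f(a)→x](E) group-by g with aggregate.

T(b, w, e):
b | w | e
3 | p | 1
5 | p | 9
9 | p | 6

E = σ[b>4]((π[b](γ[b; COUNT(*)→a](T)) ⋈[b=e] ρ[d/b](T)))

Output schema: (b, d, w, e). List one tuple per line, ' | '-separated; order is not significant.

Row counts bottom-up:
  T → 3
  γ[b; COUNT(*)→a](T) → 3
  π[b](γ[b; COUNT(*)→a](T)) → 3
  T → 3
  ρ[d/b](T) → 3
  (π[b](γ[b; COUNT(*)→a](T)) ⋈[b=e] ρ[d/b](T)) → 1
  σ[b>4]((π[b](γ[b; COUNT(*)→a](T)) ⋈[b=e] ρ[d/b](T))) → 1

== RESULT ==
b | d | w | e
9 | 5 | p | 9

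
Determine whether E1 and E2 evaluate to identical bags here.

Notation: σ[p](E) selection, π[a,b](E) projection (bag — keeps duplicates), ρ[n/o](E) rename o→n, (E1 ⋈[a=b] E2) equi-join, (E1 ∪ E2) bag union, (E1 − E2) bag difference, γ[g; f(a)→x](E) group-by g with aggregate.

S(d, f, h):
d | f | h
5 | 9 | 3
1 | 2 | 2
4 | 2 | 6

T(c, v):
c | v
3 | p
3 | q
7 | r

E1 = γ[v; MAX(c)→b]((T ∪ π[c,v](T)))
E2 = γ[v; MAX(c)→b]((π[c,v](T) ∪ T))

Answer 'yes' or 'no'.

E1 stepwise |·|:
  T → 3
  T → 3
  π[c,v](T) → 3
  (T ∪ π[c,v](T)) → 6
  γ[v; MAX(c)→b]((T ∪ π[c,v](T))) → 3
E2 stepwise |·|:
  T → 3
  π[c,v](T) → 3
  T → 3
  (π[c,v](T) ∪ T) → 6
  γ[v; MAX(c)→b]((π[c,v](T) ∪ T)) → 3

E1 and E2 produce the same multiset:
v | b
p | 3
q | 3
r | 7

yes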